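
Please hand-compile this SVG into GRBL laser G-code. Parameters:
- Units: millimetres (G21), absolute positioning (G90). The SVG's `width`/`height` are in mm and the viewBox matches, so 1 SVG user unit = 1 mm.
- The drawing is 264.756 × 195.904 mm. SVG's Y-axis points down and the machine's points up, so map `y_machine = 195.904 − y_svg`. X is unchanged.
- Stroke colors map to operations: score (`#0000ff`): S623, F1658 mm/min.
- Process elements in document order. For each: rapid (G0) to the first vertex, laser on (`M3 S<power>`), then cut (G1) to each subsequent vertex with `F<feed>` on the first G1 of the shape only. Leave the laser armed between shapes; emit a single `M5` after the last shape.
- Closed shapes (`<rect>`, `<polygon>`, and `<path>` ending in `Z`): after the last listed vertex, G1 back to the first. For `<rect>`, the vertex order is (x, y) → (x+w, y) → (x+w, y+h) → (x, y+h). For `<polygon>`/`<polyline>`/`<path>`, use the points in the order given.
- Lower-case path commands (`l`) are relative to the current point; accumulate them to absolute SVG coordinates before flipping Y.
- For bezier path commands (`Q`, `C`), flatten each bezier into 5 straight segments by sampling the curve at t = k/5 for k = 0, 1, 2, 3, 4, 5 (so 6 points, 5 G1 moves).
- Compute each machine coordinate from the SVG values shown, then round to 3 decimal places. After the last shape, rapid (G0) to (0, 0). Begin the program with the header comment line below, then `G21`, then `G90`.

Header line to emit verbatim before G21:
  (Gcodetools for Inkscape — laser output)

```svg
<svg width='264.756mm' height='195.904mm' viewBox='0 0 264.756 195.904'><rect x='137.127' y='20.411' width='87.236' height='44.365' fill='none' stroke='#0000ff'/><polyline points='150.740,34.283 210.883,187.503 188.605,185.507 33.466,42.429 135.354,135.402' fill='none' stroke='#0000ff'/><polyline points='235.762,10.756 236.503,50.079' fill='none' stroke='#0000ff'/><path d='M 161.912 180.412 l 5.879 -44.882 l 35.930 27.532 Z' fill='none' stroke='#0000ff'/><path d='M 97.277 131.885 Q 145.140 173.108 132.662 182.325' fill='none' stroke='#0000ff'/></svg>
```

Since the viewBox matches the mm dimensions, user units are millimetres directly. The only transform is the Y-flip y_m = 195.904 − y_svg.

Shape 1 is a rectangle drawn with `<rect>`. Its stroke #0000ff means score at S623, F1658. After flipping Y the toolpath is (137.127,175.493) → (224.363,175.493) → (224.363,131.128) → (137.127,131.128) → (137.127,175.493), returning to the start.

Shape 2 is a open polyline drawn with `<polyline>`. Its stroke #0000ff means score at S623, F1658. After flipping Y the toolpath is (150.740,161.621) → (210.883,8.401) → (188.605,10.397) → (33.466,153.475) → (135.354,60.502).

Shape 3 is a line segment drawn with `<polyline>`. Its stroke #0000ff means score at S623, F1658. After flipping Y the toolpath is (235.762,185.148) → (236.503,145.825).

Shape 4 is a regular polygon drawn with `<path>`. Its stroke #0000ff means score at S623, F1658. After flipping Y the toolpath is (161.912,15.492) → (167.791,60.374) → (203.721,32.842) → (161.912,15.492), returning to the start.

Shape 5 is a quadratic bezier drawn with `<path>`. Its stroke #0000ff means score at S623, F1658. After flipping Y the toolpath is (97.277,64.019) → (114.009,48.810) → (125.913,36.162) → (132.990,26.074) → (135.240,18.546) → (132.662,13.579).

(Gcodetools for Inkscape — laser output)
G21
G90
G0 X137.127 Y175.493
M3 S623
G1 X224.363 Y175.493 F1658
G1 X224.363 Y131.128
G1 X137.127 Y131.128
G1 X137.127 Y175.493
G0 X150.740 Y161.621
M3 S623
G1 X210.883 Y8.401 F1658
G1 X188.605 Y10.397
G1 X33.466 Y153.475
G1 X135.354 Y60.502
G0 X235.762 Y185.148
M3 S623
G1 X236.503 Y145.825 F1658
G0 X161.912 Y15.492
M3 S623
G1 X167.791 Y60.374 F1658
G1 X203.721 Y32.842
G1 X161.912 Y15.492
G0 X97.277 Y64.019
M3 S623
G1 X114.009 Y48.810 F1658
G1 X125.913 Y36.162
G1 X132.990 Y26.074
G1 X135.240 Y18.546
G1 X132.662 Y13.579
M5
G0 X0.000 Y0.000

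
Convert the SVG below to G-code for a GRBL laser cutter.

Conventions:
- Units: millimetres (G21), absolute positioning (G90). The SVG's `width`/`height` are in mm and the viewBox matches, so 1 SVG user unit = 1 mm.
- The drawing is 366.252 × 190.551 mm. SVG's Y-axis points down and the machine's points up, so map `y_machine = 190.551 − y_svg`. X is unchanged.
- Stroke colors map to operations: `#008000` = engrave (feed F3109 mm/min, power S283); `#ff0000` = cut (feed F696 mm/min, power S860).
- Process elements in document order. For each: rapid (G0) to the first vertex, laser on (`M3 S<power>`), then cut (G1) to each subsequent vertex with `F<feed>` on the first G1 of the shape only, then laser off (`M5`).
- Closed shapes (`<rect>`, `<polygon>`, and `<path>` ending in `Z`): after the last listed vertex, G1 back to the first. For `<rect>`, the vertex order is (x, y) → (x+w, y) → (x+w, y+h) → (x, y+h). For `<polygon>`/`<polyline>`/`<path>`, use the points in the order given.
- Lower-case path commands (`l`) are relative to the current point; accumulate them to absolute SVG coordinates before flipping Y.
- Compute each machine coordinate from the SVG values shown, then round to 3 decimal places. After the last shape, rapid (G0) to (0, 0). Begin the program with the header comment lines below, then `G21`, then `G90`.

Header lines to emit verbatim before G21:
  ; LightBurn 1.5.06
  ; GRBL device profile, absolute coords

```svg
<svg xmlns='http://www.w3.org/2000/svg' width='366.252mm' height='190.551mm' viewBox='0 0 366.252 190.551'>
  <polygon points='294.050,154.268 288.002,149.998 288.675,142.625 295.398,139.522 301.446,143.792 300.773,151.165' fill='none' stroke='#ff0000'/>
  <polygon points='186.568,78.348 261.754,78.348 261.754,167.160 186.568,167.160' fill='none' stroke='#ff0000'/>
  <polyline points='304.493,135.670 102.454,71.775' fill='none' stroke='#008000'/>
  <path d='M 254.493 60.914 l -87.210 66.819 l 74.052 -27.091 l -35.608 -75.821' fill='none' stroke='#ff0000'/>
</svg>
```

; LightBurn 1.5.06
; GRBL device profile, absolute coords
G21
G90
G0 X294.050 Y36.283
M3 S860
G1 X288.002 Y40.553 F696
G1 X288.675 Y47.926
G1 X295.398 Y51.029
G1 X301.446 Y46.759
G1 X300.773 Y39.386
G1 X294.050 Y36.283
M5
G0 X186.568 Y112.203
M3 S860
G1 X261.754 Y112.203 F696
G1 X261.754 Y23.391
G1 X186.568 Y23.391
G1 X186.568 Y112.203
M5
G0 X304.493 Y54.881
M3 S283
G1 X102.454 Y118.776 F3109
M5
G0 X254.493 Y129.637
M3 S860
G1 X167.283 Y62.818 F696
G1 X241.335 Y89.909
G1 X205.727 Y165.730
M5
G0 X0.000 Y0.000

1 u = 1 mm; y_m = 190.551 − y.

[1] `<polygon>` regular polygon, #ff0000→cut S860 F696: (294.050,36.283) → (288.002,40.553) → (288.675,47.926) → (295.398,51.029) → (301.446,46.759) → (300.773,39.386) → (294.050,36.283) (closed)

[2] `<polygon>` rectangle, #ff0000→cut S860 F696: (186.568,112.203) → (261.754,112.203) → (261.754,23.391) → (186.568,23.391) → (186.568,112.203) (closed)

[3] `<polyline>` line segment, #008000→engrave S283 F3109: (304.493,54.881) → (102.454,118.776)

[4] `<path>` open polyline, #ff0000→cut S860 F696: (254.493,129.637) → (167.283,62.818) → (241.335,89.909) → (205.727,165.730)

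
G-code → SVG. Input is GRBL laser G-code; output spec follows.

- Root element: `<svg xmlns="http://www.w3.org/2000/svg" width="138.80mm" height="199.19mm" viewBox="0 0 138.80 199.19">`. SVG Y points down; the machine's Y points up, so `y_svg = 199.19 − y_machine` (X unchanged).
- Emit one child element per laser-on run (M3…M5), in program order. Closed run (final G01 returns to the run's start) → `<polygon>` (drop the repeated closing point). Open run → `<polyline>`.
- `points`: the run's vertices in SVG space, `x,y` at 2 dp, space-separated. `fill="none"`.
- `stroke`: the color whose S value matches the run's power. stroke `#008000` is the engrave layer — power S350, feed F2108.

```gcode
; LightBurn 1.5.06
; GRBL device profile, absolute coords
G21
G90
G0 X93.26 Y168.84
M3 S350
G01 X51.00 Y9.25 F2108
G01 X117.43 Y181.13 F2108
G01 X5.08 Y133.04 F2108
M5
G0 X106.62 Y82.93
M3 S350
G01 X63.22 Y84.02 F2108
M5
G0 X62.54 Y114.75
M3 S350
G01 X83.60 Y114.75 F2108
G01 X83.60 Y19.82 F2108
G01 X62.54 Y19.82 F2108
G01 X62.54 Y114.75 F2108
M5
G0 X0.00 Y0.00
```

<svg xmlns="http://www.w3.org/2000/svg" width="138.80mm" height="199.19mm" viewBox="0 0 138.80 199.19">
  <polyline points="93.26,30.35 51.00,189.94 117.43,18.06 5.08,66.15" fill="none" stroke="#008000"/>
  <polyline points="106.62,116.26 63.22,115.17" fill="none" stroke="#008000"/>
  <polygon points="62.54,84.44 83.60,84.44 83.60,179.37 62.54,179.37" fill="none" stroke="#008000"/>
</svg>

Each laser-on run becomes one SVG element. Flip Y back into SVG space with y_svg = 199.19 − y_machine. Every run uses S350, so all elements get stroke `#008000` (engrave).

Run 1: The run is open, so emit a `<polyline>` with points (Y-flipped): 93.26,30.35 51.00,189.94 117.43,18.06 5.08,66.15.

Run 2: The run is open, so emit a `<polyline>` with points (Y-flipped): 106.62,116.26 63.22,115.17.

Run 3: The run returns to its start, so emit a `<polygon>` with points (Y-flipped): 62.54,84.44 83.60,84.44 83.60,179.37 62.54,179.37.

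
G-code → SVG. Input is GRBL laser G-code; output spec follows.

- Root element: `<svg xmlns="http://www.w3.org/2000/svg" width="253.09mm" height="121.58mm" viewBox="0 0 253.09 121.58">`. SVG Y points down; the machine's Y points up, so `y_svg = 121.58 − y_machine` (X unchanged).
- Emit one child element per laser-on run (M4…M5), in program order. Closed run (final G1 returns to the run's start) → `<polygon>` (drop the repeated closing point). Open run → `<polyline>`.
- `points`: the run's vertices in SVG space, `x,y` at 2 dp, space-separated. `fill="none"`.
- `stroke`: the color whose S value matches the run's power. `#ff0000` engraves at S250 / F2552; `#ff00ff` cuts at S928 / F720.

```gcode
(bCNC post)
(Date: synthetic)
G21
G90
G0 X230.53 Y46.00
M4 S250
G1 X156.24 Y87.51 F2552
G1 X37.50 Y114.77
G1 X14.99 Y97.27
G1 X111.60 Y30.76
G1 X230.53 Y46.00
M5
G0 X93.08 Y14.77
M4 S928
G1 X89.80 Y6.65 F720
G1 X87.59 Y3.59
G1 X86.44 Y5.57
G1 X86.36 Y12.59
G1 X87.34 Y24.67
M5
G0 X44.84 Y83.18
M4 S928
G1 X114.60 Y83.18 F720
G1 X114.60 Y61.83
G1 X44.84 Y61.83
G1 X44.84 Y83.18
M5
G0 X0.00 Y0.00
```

y_svg = 121.58 − y_m.

[1] S250→`#ff0000` (engrave); closed run; points: 230.53,75.58 156.24,34.07 37.50,6.81 14.99,24.31 111.60,90.82

[2] S928→`#ff00ff` (cut); open run; points: 93.08,106.81 89.80,114.93 87.59,117.99 86.44,116.01 86.36,108.99 87.34,96.91

[3] S928→`#ff00ff` (cut); closed run; points: 44.84,38.40 114.60,38.40 114.60,59.75 44.84,59.75

<svg xmlns="http://www.w3.org/2000/svg" width="253.09mm" height="121.58mm" viewBox="0 0 253.09 121.58">
  <polygon points="230.53,75.58 156.24,34.07 37.50,6.81 14.99,24.31 111.60,90.82" fill="none" stroke="#ff0000"/>
  <polyline points="93.08,106.81 89.80,114.93 87.59,117.99 86.44,116.01 86.36,108.99 87.34,96.91" fill="none" stroke="#ff00ff"/>
  <polygon points="44.84,38.40 114.60,38.40 114.60,59.75 44.84,59.75" fill="none" stroke="#ff00ff"/>
</svg>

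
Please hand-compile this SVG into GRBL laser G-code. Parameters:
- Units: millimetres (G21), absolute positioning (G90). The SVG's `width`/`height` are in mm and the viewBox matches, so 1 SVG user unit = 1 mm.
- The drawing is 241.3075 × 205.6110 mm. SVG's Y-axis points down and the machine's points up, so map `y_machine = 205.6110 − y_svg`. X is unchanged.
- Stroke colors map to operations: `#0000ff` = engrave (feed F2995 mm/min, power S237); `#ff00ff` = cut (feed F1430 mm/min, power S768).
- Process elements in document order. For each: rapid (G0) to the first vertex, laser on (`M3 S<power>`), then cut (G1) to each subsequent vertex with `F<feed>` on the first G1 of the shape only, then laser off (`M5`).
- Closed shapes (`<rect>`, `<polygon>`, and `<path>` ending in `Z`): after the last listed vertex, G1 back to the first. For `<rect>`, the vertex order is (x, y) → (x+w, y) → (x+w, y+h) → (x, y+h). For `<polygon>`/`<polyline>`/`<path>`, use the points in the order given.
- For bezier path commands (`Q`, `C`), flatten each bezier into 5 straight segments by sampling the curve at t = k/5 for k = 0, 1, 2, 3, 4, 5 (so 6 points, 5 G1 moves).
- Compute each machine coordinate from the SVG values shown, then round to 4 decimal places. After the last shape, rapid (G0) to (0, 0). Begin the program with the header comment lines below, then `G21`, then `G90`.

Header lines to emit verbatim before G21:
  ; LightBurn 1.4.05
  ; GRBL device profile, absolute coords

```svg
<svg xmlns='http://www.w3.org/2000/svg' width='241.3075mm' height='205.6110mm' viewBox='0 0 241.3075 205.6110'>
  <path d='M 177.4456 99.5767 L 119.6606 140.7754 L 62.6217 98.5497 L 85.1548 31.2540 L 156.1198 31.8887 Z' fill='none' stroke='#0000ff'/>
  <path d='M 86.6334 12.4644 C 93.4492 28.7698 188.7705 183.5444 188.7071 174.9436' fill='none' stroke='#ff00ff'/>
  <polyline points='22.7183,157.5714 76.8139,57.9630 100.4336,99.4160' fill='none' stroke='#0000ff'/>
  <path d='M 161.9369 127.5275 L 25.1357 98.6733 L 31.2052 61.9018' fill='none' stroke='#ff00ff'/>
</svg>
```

; LightBurn 1.4.05
; GRBL device profile, absolute coords
G21
G90
G0 X177.4456 Y106.0343
M3 S237
G1 X119.6606 Y64.8356 F2995
G1 X62.6217 Y107.0613
G1 X85.1548 Y174.3570
G1 X156.1198 Y173.7223
G1 X177.4456 Y106.0343
M5
G0 X86.6334 Y193.1466
M3 S768
G1 X99.8724 Y169.1618 F1430
G1 X125.5260 Y126.4330
G1 X154.7675 Y79.4486
G1 X178.7701 Y42.6972
G1 X188.7071 Y30.6674
M5
G0 X22.7183 Y48.0396
M3 S237
G1 X76.8139 Y147.6480 F2995
G1 X100.4336 Y106.1950
M5
G0 X161.9369 Y78.0835
M3 S768
G1 X25.1357 Y106.9377 F1430
G1 X31.2052 Y143.7092
M5
G0 X0.0000 Y0.0000

Since the viewBox matches the mm dimensions, user units are millimetres directly. The only transform is the Y-flip y_m = 205.6110 − y_svg.

Shape 1 is a regular polygon drawn with `<path>`. Its stroke #0000ff means engrave at S237, F2995. After flipping Y the toolpath is (177.4456,106.0343) → (119.6606,64.8356) → (62.6217,107.0613) → (85.1548,174.3570) → (156.1198,173.7223) → (177.4456,106.0343), returning to the start.

Shape 2 is a cubic bezier drawn with `<path>`. Its stroke #ff00ff means cut at S768, F1430. After flipping Y the toolpath is (86.6334,193.1466) → (99.8724,169.1618) → (125.5260,126.4330) → (154.7675,79.4486) → (178.7701,42.6972) → (188.7071,30.6674).

Shape 3 is a open polyline drawn with `<polyline>`. Its stroke #0000ff means engrave at S237, F2995. After flipping Y the toolpath is (22.7183,48.0396) → (76.8139,147.6480) → (100.4336,106.1950).

Shape 4 is a open polyline drawn with `<path>`. Its stroke #ff00ff means cut at S768, F1430. After flipping Y the toolpath is (161.9369,78.0835) → (25.1357,106.9377) → (31.2052,143.7092).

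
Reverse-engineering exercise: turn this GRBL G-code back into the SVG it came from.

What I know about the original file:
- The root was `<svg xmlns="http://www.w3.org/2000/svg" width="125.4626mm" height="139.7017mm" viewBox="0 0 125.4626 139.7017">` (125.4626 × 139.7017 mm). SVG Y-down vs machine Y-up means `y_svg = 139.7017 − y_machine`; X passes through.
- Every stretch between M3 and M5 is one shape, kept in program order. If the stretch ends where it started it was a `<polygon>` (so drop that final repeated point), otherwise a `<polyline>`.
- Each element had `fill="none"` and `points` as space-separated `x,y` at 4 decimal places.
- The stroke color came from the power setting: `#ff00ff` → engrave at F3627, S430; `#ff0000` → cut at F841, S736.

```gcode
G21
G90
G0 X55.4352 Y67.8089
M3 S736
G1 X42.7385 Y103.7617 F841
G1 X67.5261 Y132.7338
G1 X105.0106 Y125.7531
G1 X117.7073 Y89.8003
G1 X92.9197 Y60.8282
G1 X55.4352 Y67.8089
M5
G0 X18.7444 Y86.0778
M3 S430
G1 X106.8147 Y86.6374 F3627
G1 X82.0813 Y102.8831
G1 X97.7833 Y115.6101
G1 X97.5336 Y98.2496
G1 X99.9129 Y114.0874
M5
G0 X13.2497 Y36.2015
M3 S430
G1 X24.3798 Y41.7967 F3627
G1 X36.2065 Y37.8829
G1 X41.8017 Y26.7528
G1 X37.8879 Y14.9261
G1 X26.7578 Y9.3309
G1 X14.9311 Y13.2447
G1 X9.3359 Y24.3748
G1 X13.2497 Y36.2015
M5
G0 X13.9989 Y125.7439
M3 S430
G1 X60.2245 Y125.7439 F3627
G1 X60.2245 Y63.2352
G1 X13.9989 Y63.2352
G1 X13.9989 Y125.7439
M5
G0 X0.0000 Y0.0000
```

<svg xmlns="http://www.w3.org/2000/svg" width="125.4626mm" height="139.7017mm" viewBox="0 0 125.4626 139.7017">
  <polygon points="55.4352,71.8928 42.7385,35.9400 67.5261,6.9679 105.0106,13.9486 117.7073,49.9014 92.9197,78.8735" fill="none" stroke="#ff0000"/>
  <polyline points="18.7444,53.6239 106.8147,53.0643 82.0813,36.8186 97.7833,24.0916 97.5336,41.4521 99.9129,25.6143" fill="none" stroke="#ff00ff"/>
  <polygon points="13.2497,103.5002 24.3798,97.9050 36.2065,101.8188 41.8017,112.9489 37.8879,124.7756 26.7578,130.3708 14.9311,126.4570 9.3359,115.3269" fill="none" stroke="#ff00ff"/>
  <polygon points="13.9989,13.9578 60.2245,13.9578 60.2245,76.4665 13.9989,76.4665" fill="none" stroke="#ff00ff"/>
</svg>

Machine Y-up, SVG Y-down with viewBox height 139.7017, so y_svg = 139.7017 − y_machine; X carries over.

Run 1: the run's S736 means `#ff0000` (cut). The run returns to its start, so emit a `<polygon>` with points (Y-flipped): 55.4352,71.8928 42.7385,35.9400 67.5261,6.9679 105.0106,13.9486 117.7073,49.9014 92.9197,78.8735.

Run 2: S430 ⇒ engrave layer `#ff00ff`. The run is open, so emit a `<polyline>` with points (Y-flipped): 18.7444,53.6239 106.8147,53.0643 82.0813,36.8186 97.7833,24.0916 97.5336,41.4521 99.9129,25.6143.

Run 3: power S430 maps to stroke `#ff00ff` (engrave). The run returns to its start, so emit a `<polygon>` with points (Y-flipped): 13.2497,103.5002 24.3798,97.9050 36.2065,101.8188 41.8017,112.9489 37.8879,124.7756 26.7578,130.3708 14.9311,126.4570 9.3359,115.3269.

Run 4: the run's S430 means `#ff00ff` (engrave). The run returns to its start, so emit a `<polygon>` with points (Y-flipped): 13.9989,13.9578 60.2245,13.9578 60.2245,76.4665 13.9989,76.4665.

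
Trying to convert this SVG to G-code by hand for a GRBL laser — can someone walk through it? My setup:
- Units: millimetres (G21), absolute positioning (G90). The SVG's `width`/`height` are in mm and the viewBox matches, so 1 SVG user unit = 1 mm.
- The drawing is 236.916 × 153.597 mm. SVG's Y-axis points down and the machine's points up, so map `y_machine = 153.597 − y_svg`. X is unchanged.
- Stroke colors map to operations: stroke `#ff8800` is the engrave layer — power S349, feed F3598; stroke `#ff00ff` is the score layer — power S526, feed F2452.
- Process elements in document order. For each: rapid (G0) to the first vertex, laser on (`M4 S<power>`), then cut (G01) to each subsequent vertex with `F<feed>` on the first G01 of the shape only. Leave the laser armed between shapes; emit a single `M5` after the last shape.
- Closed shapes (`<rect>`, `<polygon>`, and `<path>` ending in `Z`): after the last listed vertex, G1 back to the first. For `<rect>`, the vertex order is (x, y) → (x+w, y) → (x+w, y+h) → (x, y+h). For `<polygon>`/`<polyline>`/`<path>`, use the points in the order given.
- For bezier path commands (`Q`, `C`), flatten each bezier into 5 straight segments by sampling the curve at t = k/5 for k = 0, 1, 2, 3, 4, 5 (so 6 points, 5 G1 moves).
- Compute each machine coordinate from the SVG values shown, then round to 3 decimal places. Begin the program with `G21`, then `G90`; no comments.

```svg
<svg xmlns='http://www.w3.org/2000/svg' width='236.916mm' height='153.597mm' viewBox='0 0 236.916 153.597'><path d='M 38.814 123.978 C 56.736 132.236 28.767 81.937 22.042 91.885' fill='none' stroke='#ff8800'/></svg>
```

G21
G90
G0 X38.814 Y29.619
M4 S349
G01 X44.597 Y30.741 F3598
G01 X42.589 Y40.213
G01 X36.012 Y52.334
G01 X28.089 Y61.402
G01 X22.042 Y61.712
M5

Since the viewBox matches the mm dimensions, user units are millimetres directly. The only transform is the Y-flip y_m = 153.597 − y_svg.

Shape 1 is a cubic bezier drawn with `<path>`. Its stroke #ff8800 means engrave at S349, F3598. After flipping Y the toolpath is (38.814,29.619) → (44.597,30.741) → (42.589,40.213) → (36.012,52.334) → (28.089,61.402) → (22.042,61.712).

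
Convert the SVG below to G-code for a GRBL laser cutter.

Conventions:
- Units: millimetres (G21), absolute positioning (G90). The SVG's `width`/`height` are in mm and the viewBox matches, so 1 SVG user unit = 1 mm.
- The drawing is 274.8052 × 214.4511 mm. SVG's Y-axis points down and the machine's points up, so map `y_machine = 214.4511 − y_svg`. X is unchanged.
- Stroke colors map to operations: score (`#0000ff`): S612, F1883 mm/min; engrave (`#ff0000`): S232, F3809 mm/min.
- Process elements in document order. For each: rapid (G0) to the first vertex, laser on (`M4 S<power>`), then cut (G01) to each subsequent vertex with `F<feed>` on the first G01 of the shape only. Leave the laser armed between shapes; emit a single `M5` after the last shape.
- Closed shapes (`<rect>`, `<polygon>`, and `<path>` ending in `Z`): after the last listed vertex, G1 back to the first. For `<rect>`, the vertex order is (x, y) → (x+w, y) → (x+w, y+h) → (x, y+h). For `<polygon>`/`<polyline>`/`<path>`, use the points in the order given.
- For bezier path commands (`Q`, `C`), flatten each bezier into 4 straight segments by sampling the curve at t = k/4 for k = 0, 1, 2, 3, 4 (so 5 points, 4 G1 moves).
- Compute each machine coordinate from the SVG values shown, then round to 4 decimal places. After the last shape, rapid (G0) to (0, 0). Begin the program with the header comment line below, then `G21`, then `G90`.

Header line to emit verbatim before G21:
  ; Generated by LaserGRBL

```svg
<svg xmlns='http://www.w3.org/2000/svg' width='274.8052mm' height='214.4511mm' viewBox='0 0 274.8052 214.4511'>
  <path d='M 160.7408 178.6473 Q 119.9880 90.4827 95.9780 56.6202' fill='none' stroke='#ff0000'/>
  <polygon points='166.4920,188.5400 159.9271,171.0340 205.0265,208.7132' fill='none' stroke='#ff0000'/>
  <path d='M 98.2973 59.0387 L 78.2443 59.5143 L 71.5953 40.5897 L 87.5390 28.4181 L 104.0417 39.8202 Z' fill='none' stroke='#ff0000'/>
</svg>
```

; Generated by LaserGRBL
G21
G90
G0 X160.7408 Y35.8038
M4 S232
G01 X141.4108 Y76.4922 F3809
G01 X124.1737 Y110.3929
G01 X109.0294 Y137.5058
G01 X95.9780 Y157.8309
G0 X166.4920 Y25.9111
M4 S232
G01 X159.9271 Y43.4171 F3809
G01 X205.0265 Y5.7379
G01 X166.4920 Y25.9111
G0 X98.2973 Y155.4124
M4 S232
G01 X78.2443 Y154.9368 F3809
G01 X71.5953 Y173.8614
G01 X87.5390 Y186.0330
G01 X104.0417 Y174.6309
G01 X98.2973 Y155.4124
M5
G0 X0.0000 Y0.0000

1 u = 1 mm; y_m = 214.4511 − y.

[1] `<path>` quadratic bezier, #ff0000→engrave S232 F3809: (160.7408,35.8038) → (141.4108,76.4922) → (124.1737,110.3929) → (109.0294,137.5058) → (95.9780,157.8309)

[2] `<polygon>` closed polygon, #ff0000→engrave S232 F3809: (166.4920,25.9111) → (159.9271,43.4171) → (205.0265,5.7379) → (166.4920,25.9111) (closed)

[3] `<path>` regular polygon, #ff0000→engrave S232 F3809: (98.2973,155.4124) → (78.2443,154.9368) → (71.5953,173.8614) → (87.5390,186.0330) → (104.0417,174.6309) → (98.2973,155.4124) (closed)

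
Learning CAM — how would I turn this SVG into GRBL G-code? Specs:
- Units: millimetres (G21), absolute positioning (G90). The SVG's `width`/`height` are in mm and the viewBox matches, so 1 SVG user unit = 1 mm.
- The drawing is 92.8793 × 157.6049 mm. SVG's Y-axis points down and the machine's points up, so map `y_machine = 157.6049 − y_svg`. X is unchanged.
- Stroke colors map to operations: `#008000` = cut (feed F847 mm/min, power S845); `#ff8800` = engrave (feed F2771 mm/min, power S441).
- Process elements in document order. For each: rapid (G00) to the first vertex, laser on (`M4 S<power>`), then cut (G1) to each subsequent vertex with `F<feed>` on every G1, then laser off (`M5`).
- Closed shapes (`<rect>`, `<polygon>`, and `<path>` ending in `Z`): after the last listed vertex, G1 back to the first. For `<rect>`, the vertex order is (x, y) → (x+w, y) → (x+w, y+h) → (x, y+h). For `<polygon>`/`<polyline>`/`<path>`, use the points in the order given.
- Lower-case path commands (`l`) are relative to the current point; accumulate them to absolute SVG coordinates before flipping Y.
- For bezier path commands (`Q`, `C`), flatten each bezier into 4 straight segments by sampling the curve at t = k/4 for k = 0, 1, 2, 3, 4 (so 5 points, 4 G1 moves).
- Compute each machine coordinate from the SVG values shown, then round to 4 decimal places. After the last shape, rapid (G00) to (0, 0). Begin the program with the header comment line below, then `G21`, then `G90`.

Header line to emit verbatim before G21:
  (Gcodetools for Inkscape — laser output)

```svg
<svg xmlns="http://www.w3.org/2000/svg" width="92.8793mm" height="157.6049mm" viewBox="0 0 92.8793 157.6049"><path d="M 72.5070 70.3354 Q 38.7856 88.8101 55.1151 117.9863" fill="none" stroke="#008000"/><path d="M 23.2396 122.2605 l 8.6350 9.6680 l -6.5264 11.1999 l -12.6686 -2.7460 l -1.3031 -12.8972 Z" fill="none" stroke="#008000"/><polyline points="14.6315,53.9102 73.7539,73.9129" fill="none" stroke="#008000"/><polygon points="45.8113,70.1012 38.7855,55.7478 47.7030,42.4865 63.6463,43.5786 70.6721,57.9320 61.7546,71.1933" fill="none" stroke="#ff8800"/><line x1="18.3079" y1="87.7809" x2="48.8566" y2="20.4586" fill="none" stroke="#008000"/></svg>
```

Since the viewBox matches the mm dimensions, user units are millimetres directly. The only transform is the Y-flip y_m = 157.6049 − y_svg.

Shape 1 is a quadratic bezier drawn with `<path>`. Its stroke #008000 means cut at S845, F847. After flipping Y the toolpath is (72.5070,87.2695) → (58.7745,77.3633) → (51.2983,66.1194) → (50.0785,53.5379) → (55.1151,39.6186).

Shape 2 is a regular polygon drawn with `<path>`. Its stroke #008000 means cut at S845, F847. After flipping Y the toolpath is (23.2396,35.3444) → (31.8746,25.6764) → (25.3482,14.4765) → (12.6796,17.2225) → (11.3765,30.1197) → (23.2396,35.3444), returning to the start.

Shape 3 is a line segment drawn with `<polyline>`. Its stroke #008000 means cut at S845, F847. After flipping Y the toolpath is (14.6315,103.6947) → (73.7539,83.6920).

Shape 4 is a regular polygon drawn with `<polygon>`. Its stroke #ff8800 means engrave at S441, F2771. After flipping Y the toolpath is (45.8113,87.5037) → (38.7855,101.8571) → (47.7030,115.1184) → (63.6463,114.0263) → (70.6721,99.6729) → (61.7546,86.4116) → (45.8113,87.5037), returning to the start.

Shape 5 is a line segment drawn with `<line>`. Its stroke #008000 means cut at S845, F847. After flipping Y the toolpath is (18.3079,69.8240) → (48.8566,137.1463).

(Gcodetools for Inkscape — laser output)
G21
G90
G00 X72.5070 Y87.2695
M4 S845
G1 X58.7745 Y77.3633 F847
G1 X51.2983 Y66.1194 F847
G1 X50.0785 Y53.5379 F847
G1 X55.1151 Y39.6186 F847
M5
G00 X23.2396 Y35.3444
M4 S845
G1 X31.8746 Y25.6764 F847
G1 X25.3482 Y14.4765 F847
G1 X12.6796 Y17.2225 F847
G1 X11.3765 Y30.1197 F847
G1 X23.2396 Y35.3444 F847
M5
G00 X14.6315 Y103.6947
M4 S845
G1 X73.7539 Y83.6920 F847
M5
G00 X45.8113 Y87.5037
M4 S441
G1 X38.7855 Y101.8571 F2771
G1 X47.7030 Y115.1184 F2771
G1 X63.6463 Y114.0263 F2771
G1 X70.6721 Y99.6729 F2771
G1 X61.7546 Y86.4116 F2771
G1 X45.8113 Y87.5037 F2771
M5
G00 X18.3079 Y69.8240
M4 S845
G1 X48.8566 Y137.1463 F847
M5
G00 X0.0000 Y0.0000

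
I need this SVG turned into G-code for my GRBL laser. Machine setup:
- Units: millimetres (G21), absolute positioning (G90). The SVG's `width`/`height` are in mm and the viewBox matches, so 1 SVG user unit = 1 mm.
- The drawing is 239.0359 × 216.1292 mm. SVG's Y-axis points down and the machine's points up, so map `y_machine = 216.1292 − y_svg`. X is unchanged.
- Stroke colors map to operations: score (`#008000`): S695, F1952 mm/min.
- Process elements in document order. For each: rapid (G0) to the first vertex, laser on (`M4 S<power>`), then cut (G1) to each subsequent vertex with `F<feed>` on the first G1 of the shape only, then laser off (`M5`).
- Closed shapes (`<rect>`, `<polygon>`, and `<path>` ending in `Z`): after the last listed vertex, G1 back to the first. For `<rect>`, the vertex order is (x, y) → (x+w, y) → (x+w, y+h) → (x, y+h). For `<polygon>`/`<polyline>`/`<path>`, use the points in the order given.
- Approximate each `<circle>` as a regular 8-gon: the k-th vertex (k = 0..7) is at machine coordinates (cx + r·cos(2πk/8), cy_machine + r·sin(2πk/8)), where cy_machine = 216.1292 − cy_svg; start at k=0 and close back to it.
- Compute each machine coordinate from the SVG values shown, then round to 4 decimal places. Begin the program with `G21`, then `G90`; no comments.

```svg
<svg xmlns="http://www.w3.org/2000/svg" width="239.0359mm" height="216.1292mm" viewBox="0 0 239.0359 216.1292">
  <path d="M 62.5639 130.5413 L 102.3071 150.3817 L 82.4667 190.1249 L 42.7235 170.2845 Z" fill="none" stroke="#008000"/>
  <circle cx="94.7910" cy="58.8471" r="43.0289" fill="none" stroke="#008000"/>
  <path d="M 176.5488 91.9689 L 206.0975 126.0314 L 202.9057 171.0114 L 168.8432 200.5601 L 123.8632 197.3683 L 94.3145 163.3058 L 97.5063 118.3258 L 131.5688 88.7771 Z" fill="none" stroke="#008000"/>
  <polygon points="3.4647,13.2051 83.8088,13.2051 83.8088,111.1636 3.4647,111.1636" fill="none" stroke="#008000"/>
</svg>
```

G21
G90
G0 X62.5639 Y85.5879
M4 S695
G1 X102.3071 Y65.7475 F1952
G1 X82.4667 Y26.0043
G1 X42.7235 Y45.8447
G1 X62.5639 Y85.5879
M5
G0 X137.8199 Y157.2821
M4 S695
G1 X125.2170 Y187.7081 F1952
G1 X94.7910 Y200.3110
G1 X64.3650 Y187.7081
G1 X51.7621 Y157.2821
G1 X64.3650 Y126.8561
G1 X94.7910 Y114.2532
G1 X125.2170 Y126.8561
G1 X137.8199 Y157.2821
M5
G0 X176.5488 Y124.1603
M4 S695
G1 X206.0975 Y90.0978 F1952
G1 X202.9057 Y45.1178
G1 X168.8432 Y15.5691
G1 X123.8632 Y18.7609
G1 X94.3145 Y52.8234
G1 X97.5063 Y97.8034
G1 X131.5688 Y127.3521
G1 X176.5488 Y124.1603
M5
G0 X3.4647 Y202.9241
M4 S695
G1 X83.8088 Y202.9241 F1952
G1 X83.8088 Y104.9656
G1 X3.4647 Y104.9656
G1 X3.4647 Y202.9241
M5

Since the viewBox matches the mm dimensions, user units are millimetres directly. The only transform is the Y-flip y_m = 216.1292 − y_svg.

Shape 1 is a regular polygon drawn with `<path>`. Its stroke #008000 means score at S695, F1952. After flipping Y the toolpath is (62.5639,85.5879) → (102.3071,65.7475) → (82.4667,26.0043) → (42.7235,45.8447) → (62.5639,85.5879), returning to the start.

Shape 2 is a circle drawn with `<circle>`. Its stroke #008000 means score at S695, F1952. After flipping Y the toolpath is (137.8199,157.2821) → (125.2170,187.7081) → (94.7910,200.3110) → (64.3650,187.7081) → (51.7621,157.2821) → (64.3650,126.8561) → (94.7910,114.2532) → (125.2170,126.8561) → (137.8199,157.2821), returning to the start.

Shape 3 is a regular polygon drawn with `<path>`. Its stroke #008000 means score at S695, F1952. After flipping Y the toolpath is (176.5488,124.1603) → (206.0975,90.0978) → (202.9057,45.1178) → (168.8432,15.5691) → (123.8632,18.7609) → (94.3145,52.8234) → (97.5063,97.8034) → (131.5688,127.3521) → (176.5488,124.1603), returning to the start.

Shape 4 is a rectangle drawn with `<polygon>`. Its stroke #008000 means score at S695, F1952. After flipping Y the toolpath is (3.4647,202.9241) → (83.8088,202.9241) → (83.8088,104.9656) → (3.4647,104.9656) → (3.4647,202.9241), returning to the start.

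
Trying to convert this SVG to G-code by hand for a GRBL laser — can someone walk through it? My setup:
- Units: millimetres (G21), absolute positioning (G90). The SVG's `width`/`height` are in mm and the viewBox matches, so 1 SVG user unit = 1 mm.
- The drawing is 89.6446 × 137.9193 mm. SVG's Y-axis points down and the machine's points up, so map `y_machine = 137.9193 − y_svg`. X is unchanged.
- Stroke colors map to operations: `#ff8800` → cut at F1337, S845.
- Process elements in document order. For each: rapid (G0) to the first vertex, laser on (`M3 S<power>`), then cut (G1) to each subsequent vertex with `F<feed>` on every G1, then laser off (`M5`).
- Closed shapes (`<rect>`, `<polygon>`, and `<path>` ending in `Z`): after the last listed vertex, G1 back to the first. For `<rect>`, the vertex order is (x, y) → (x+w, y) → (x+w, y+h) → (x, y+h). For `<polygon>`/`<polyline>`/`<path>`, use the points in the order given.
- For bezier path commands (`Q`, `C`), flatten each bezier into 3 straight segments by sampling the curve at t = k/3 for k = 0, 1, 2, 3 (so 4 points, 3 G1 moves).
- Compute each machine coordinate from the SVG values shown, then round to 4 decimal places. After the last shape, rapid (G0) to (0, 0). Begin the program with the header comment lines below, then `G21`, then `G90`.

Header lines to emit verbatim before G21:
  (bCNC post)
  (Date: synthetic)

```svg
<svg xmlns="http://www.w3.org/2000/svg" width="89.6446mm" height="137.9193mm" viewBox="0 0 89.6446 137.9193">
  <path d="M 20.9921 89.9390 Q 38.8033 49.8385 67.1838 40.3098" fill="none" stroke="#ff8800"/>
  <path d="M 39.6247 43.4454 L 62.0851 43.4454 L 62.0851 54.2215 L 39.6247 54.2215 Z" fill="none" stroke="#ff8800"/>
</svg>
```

(bCNC post)
(Date: synthetic)
G21
G90
G0 X20.9921 Y47.9803
M3 S845
G1 X34.0406 Y71.3171 F1337
G1 X49.4378 Y87.8602 F1337
G1 X67.1838 Y97.6095 F1337
M5
G0 X39.6247 Y94.4739
M3 S845
G1 X62.0851 Y94.4739 F1337
G1 X62.0851 Y83.6978 F1337
G1 X39.6247 Y83.6978 F1337
G1 X39.6247 Y94.4739 F1337
M5
G0 X0.0000 Y0.0000

1 u = 1 mm; y_m = 137.9193 − y.

[1] `<path>` quadratic bezier, #ff8800→cut S845 F1337: (20.9921,47.9803) → (34.0406,71.3171) → (49.4378,87.8602) → (67.1838,97.6095)

[2] `<path>` rectangle, #ff8800→cut S845 F1337: (39.6247,94.4739) → (62.0851,94.4739) → (62.0851,83.6978) → (39.6247,83.6978) → (39.6247,94.4739) (closed)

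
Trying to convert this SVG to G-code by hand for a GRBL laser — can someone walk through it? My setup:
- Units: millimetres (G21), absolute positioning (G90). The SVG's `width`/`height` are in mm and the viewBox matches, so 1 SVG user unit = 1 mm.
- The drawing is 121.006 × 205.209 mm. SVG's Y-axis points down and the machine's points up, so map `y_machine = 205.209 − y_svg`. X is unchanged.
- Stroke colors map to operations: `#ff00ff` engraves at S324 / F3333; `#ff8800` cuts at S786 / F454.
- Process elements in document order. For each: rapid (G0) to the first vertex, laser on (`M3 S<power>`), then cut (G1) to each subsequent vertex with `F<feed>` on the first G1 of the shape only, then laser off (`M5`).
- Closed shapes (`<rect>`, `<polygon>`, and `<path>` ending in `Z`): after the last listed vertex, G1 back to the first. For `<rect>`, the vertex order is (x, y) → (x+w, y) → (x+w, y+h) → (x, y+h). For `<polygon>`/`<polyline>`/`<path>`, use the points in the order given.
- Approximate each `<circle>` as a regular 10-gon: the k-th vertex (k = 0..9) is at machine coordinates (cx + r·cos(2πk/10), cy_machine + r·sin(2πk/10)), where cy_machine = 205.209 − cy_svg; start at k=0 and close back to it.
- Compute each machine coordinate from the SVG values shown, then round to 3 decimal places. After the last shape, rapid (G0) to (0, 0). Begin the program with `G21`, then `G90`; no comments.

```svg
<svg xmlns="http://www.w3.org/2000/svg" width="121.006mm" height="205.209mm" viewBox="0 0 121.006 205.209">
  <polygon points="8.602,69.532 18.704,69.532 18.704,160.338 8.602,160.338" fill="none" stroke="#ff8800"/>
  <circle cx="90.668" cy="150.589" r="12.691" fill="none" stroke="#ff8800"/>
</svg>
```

viewBox `0 0 121.006 205.209` with mm width/height → 1 unit = 1 mm. Flip: y_m = 205.209 − y_svg.

**Shape 1** — `<polygon>` rectangle, stroke `#ff8800` → cut (S786, F454). Machine vertices: (8.602,135.677) → (18.704,135.677) → (18.704,44.871) → (8.602,44.871) → (8.602,135.677). Closed: final G1 returns to the first vertex.

**Shape 2** — `<circle>` circle, stroke `#ff8800` → cut (S786, F454). Machine vertices: (103.359,54.620) → (100.935,62.080) → (94.590,66.690) → (86.746,66.690) → (80.401,62.080) → (77.977,54.620) → (80.401,47.160) → (86.746,42.550) → (94.590,42.550) → (100.935,47.160) → (103.359,54.620). Closed: final G1 returns to the first vertex.

G21
G90
G0 X8.602 Y135.677
M3 S786
G1 X18.704 Y135.677 F454
G1 X18.704 Y44.871
G1 X8.602 Y44.871
G1 X8.602 Y135.677
M5
G0 X103.359 Y54.620
M3 S786
G1 X100.935 Y62.080 F454
G1 X94.590 Y66.690
G1 X86.746 Y66.690
G1 X80.401 Y62.080
G1 X77.977 Y54.620
G1 X80.401 Y47.160
G1 X86.746 Y42.550
G1 X94.590 Y42.550
G1 X100.935 Y47.160
G1 X103.359 Y54.620
M5
G0 X0.000 Y0.000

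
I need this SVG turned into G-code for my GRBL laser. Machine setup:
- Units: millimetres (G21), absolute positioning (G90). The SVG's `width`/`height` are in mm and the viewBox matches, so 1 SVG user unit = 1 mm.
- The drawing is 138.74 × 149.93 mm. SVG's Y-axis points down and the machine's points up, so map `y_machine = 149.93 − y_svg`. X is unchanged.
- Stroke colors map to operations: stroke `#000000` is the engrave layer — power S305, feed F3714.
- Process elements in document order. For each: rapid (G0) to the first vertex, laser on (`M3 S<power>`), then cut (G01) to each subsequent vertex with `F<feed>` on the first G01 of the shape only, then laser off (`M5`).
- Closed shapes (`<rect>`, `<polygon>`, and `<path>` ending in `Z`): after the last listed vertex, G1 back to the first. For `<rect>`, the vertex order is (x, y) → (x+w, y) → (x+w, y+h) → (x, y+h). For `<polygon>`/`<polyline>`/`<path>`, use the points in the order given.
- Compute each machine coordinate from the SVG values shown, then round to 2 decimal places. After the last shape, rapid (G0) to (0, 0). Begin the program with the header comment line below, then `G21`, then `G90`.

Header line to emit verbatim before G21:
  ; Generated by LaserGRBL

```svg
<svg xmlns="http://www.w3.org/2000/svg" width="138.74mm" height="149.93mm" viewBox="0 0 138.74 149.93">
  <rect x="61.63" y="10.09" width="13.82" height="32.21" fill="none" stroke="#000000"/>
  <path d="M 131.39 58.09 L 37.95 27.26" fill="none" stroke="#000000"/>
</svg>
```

; Generated by LaserGRBL
G21
G90
G0 X61.63 Y139.84
M3 S305
G01 X75.45 Y139.84 F3714
G01 X75.45 Y107.63
G01 X61.63 Y107.63
G01 X61.63 Y139.84
M5
G0 X131.39 Y91.84
M3 S305
G01 X37.95 Y122.67 F3714
M5
G0 X0.00 Y0.00

Since the viewBox matches the mm dimensions, user units are millimetres directly. The only transform is the Y-flip y_m = 149.93 − y_svg.

Shape 1 is a rectangle drawn with `<rect>`. Its stroke #000000 means engrave at S305, F3714. After flipping Y the toolpath is (61.63,139.84) → (75.45,139.84) → (75.45,107.63) → (61.63,107.63) → (61.63,139.84), returning to the start.

Shape 2 is a line segment drawn with `<path>`. Its stroke #000000 means engrave at S305, F3714. After flipping Y the toolpath is (131.39,91.84) → (37.95,122.67).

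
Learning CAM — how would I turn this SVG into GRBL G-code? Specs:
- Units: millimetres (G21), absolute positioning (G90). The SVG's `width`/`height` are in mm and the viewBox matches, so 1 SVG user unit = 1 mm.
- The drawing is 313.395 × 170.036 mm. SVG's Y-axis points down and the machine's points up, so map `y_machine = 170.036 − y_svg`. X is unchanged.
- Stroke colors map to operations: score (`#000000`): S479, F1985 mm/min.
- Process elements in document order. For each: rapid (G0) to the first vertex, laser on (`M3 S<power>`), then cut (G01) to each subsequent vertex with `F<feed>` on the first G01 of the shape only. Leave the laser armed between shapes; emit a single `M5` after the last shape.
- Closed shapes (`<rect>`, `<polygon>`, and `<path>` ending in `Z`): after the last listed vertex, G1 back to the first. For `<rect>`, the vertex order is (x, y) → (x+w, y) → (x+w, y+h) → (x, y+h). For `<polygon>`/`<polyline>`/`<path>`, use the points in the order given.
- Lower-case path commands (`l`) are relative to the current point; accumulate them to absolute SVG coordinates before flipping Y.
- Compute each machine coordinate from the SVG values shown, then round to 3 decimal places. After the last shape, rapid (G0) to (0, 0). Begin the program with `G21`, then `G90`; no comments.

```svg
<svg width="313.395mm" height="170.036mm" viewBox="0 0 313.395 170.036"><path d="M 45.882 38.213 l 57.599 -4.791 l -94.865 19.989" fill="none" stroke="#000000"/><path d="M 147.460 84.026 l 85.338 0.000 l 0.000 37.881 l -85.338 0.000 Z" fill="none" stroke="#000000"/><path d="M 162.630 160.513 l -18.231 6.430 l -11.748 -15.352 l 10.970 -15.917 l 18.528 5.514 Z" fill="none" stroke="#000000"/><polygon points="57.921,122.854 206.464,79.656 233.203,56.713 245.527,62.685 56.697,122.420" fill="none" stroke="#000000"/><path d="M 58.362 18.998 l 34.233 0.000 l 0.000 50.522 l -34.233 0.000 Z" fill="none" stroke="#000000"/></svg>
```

G21
G90
G0 X45.882 Y131.823
M3 S479
G01 X103.481 Y136.614 F1985
G01 X8.616 Y116.625
G0 X147.460 Y86.010
M3 S479
G01 X232.798 Y86.010 F1985
G01 X232.798 Y48.129
G01 X147.460 Y48.129
G01 X147.460 Y86.010
G0 X162.630 Y9.523
M3 S479
G01 X144.399 Y3.093 F1985
G01 X132.651 Y18.445
G01 X143.621 Y34.362
G01 X162.149 Y28.848
G01 X162.630 Y9.523
G0 X57.921 Y47.182
M3 S479
G01 X206.464 Y90.380 F1985
G01 X233.203 Y113.323
G01 X245.527 Y107.351
G01 X56.697 Y47.616
G01 X57.921 Y47.182
G0 X58.362 Y151.038
M3 S479
G01 X92.595 Y151.038 F1985
G01 X92.595 Y100.516
G01 X58.362 Y100.516
G01 X58.362 Y151.038
M5
G0 X0.000 Y0.000

1 u = 1 mm; y_m = 170.036 − y.

[1] `<path>` open polyline, #000000→score S479 F1985: (45.882,131.823) → (103.481,136.614) → (8.616,116.625)

[2] `<path>` rectangle, #000000→score S479 F1985: (147.460,86.010) → (232.798,86.010) → (232.798,48.129) → (147.460,48.129) → (147.460,86.010) (closed)

[3] `<path>` regular polygon, #000000→score S479 F1985: (162.630,9.523) → (144.399,3.093) → (132.651,18.445) → (143.621,34.362) → (162.149,28.848) → (162.630,9.523) (closed)

[4] `<polygon>` closed polygon, #000000→score S479 F1985: (57.921,47.182) → (206.464,90.380) → (233.203,113.323) → (245.527,107.351) → (56.697,47.616) → (57.921,47.182) (closed)

[5] `<path>` rectangle, #000000→score S479 F1985: (58.362,151.038) → (92.595,151.038) → (92.595,100.516) → (58.362,100.516) → (58.362,151.038) (closed)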